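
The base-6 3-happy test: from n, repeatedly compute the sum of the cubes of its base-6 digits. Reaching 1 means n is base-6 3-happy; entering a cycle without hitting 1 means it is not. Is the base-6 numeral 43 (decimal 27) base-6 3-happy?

base-6 3-happy

27 = (4,3)_6 → 4³ + 3³ = 64 + 27 = 91
91 = (2,3,1)_6 → 2³ + 3³ + 1³ = 8 + 27 + 1 = 36
36 = (1,0,0)_6 → 1³ + 0³ + 0³ = 1 + 0 + 0 = 1  — reached 1.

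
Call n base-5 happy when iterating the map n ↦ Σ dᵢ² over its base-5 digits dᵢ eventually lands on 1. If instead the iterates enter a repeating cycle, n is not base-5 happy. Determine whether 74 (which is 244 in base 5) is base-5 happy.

not base-5 happy

74 = (2,4,4)_5 → 2² + 4² + 4² = 36
36 = (1,2,1)_5 → 1² + 2² + 1² = 6
6 = (1,1)_5 → 1² + 1² = 2
2 = (2)_5 → 2² = 4
4 = (4)_5 → 4² = 16
16 = (3,1)_5 → 3² + 1² = 10
10 = (2,0)_5 → 2² + 0² = 4  — 4 already seen; the sequence cycles without reaching 1.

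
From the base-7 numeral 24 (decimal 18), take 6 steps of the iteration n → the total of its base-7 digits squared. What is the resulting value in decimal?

16

18 = (2,4)_7 → 2² + 4² = 20
20 = (2,6)_7 → 2² + 6² = 40
40 = (5,5)_7 → 5² + 5² = 50
50 = (1,0,1)_7 → 1² + 0² + 1² = 2
2 = (2)_7 → 2² = 4
4 = (4)_7 → 4² = 16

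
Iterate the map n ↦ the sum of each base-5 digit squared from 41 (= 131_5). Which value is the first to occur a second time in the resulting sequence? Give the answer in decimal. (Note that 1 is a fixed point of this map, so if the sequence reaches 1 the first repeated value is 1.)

1

41 = (1,3,1)_5 → 1² + 3² + 1² = 1 + 9 + 1 = 11
11 = (2,1)_5 → 2² + 1² = 4 + 1 = 5
5 = (1,0)_5 → 1² + 0² = 1 + 0 = 1  — reached the fixed point 1.
1 → 1, so 1 is the first repeated value.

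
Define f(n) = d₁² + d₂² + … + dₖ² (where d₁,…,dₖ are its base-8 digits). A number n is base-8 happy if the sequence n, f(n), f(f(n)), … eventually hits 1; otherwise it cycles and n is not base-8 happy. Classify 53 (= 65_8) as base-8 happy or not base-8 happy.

not base-8 happy

53 = (6,5)_8 → 6² + 5² = 61
61 = (7,5)_8 → 7² + 5² = 74
74 = (1,1,2)_8 → 1² + 1² + 2² = 6
6 = (6)_8 → 6² = 36
36 = (4,4)_8 → 4² + 4² = 32
32 = (4,0)_8 → 4² + 0² = 16
16 = (2,0)_8 → 2² + 0² = 4
4 = (4)_8 → 4² = 16  — 16 already seen; the sequence cycles without reaching 1.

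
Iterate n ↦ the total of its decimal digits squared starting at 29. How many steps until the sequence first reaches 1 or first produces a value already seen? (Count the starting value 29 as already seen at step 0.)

10

29 → 2² + 9² = 4 + 81 = 85
85 → 8² + 5² = 64 + 25 = 89
89 → 8² + 9² = 64 + 81 = 145
145 → 1² + 4² + 5² = 1 + 16 + 25 = 42
42 → 4² + 2² = 16 + 4 = 20
20 → 2² + 0² = 4 + 0 = 4
4 → 4² = 16
16 → 1² + 6² = 1 + 36 = 37
37 → 3² + 7² = 9 + 49 = 58
58 → 5² + 8² = 25 + 64 = 89  — 89 repeats.
That took 10 steps.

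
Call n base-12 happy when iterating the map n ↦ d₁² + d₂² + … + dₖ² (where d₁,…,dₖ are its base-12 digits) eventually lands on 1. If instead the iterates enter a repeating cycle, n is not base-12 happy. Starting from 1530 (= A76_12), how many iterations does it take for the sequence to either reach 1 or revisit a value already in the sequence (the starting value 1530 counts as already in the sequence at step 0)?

4

1530 = (10,7,6)_12 → 10² + 7² + 6² = 100 + 49 + 36 = 185
185 = (1,3,5)_12 → 1² + 3² + 5² = 1 + 9 + 25 = 35
35 = (2,11)_12 → 2² + 11² = 4 + 121 = 125
125 = (10,5)_12 → 10² + 5² = 100 + 25 = 125  — 125 repeats.
That took 4 steps.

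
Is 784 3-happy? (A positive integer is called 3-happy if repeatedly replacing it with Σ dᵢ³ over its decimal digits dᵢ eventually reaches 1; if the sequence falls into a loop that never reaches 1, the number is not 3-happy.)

784 → 7³ + 8³ + 4³ = 919
919 → 9³ + 1³ + 9³ = 1459
1459 → 1³ + 4³ + 5³ + 9³ = 919  — 919 already seen; the sequence cycles without reaching 1.

not 3-happy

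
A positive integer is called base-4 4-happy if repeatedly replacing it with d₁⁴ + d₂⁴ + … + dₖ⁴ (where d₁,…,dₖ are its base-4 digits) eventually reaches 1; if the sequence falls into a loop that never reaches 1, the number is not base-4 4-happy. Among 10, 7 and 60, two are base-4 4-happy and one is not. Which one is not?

10: 10 → 32 → 16 → 1  — reaches 1 (base-4 4-happy)
7: 7 → 82 → 18 → 17 → 2 → 16 → 1  — reaches 1 (base-4 4-happy)
60: 60 → 162 → 48 → 81 → 3 → 81  — repeats 81 (not base-4 4-happy)

60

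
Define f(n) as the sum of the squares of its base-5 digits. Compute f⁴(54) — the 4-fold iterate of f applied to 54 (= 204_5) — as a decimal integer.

54 = (2,0,4)_5 → 2² + 0² + 4² = 4 + 0 + 16 = 20
20 = (4,0)_5 → 4² + 0² = 16 + 0 = 16
16 = (3,1)_5 → 3² + 1² = 9 + 1 = 10
10 = (2,0)_5 → 2² + 0² = 4 + 0 = 4

4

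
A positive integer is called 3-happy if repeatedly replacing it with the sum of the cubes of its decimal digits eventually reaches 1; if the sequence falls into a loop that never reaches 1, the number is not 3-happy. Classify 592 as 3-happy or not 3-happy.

not 3-happy

592 → 5³ + 9³ + 2³ = 862
862 → 8³ + 6³ + 2³ = 736
736 → 7³ + 3³ + 6³ = 586
586 → 5³ + 8³ + 6³ = 853
853 → 8³ + 5³ + 3³ = 664
664 → 6³ + 6³ + 4³ = 496
496 → 4³ + 9³ + 6³ = 1009
1009 → 1³ + 0³ + 0³ + 9³ = 730
730 → 7³ + 3³ + 0³ = 370
370 → 3³ + 7³ + 0³ = 370  — 370 already seen; the sequence cycles without reaching 1.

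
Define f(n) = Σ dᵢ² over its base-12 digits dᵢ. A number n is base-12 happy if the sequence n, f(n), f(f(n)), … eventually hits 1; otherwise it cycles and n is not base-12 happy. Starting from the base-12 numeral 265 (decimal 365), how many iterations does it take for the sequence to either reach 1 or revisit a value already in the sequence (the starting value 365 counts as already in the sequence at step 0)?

365 = (2,6,5)_12 → 2² + 6² + 5² = 4 + 36 + 25 = 65
65 = (5,5)_12 → 5² + 5² = 25 + 25 = 50
50 = (4,2)_12 → 4² + 2² = 16 + 4 = 20
20 = (1,8)_12 → 1² + 8² = 1 + 64 = 65  — 65 repeats.
That took 4 steps.

4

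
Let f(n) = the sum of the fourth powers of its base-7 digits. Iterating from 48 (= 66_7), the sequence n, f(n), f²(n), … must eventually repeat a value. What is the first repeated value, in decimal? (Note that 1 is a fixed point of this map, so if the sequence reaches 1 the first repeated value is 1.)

48 = (6,6)_7 → 6⁴ + 6⁴ = 1296 + 1296 = 2592
2592 = (1,0,3,6,2)_7 → 1⁴ + 0⁴ + 3⁴ + 6⁴ + 2⁴ = 1 + 0 + 81 + 1296 + 16 = 1394
1394 = (4,0,3,1)_7 → 4⁴ + 0⁴ + 3⁴ + 1⁴ = 256 + 0 + 81 + 1 = 338
338 = (6,6,2)_7 → 6⁴ + 6⁴ + 2⁴ = 1296 + 1296 + 16 = 2608
2608 = (1,0,4,1,4)_7 → 1⁴ + 0⁴ + 4⁴ + 1⁴ + 4⁴ = 1 + 0 + 256 + 1 + 256 = 514
514 = (1,3,3,3)_7 → 1⁴ + 3⁴ + 3⁴ + 3⁴ = 1 + 81 + 81 + 81 = 244
244 = (4,6,6)_7 → 4⁴ + 6⁴ + 6⁴ = 256 + 1296 + 1296 = 2848
2848 = (1,1,2,0,6)_7 → 1⁴ + 1⁴ + 2⁴ + 0⁴ + 6⁴ = 1 + 1 + 16 + 0 + 1296 = 1314
1314 = (3,5,5,5)_7 → 3⁴ + 5⁴ + 5⁴ + 5⁴ = 81 + 625 + 625 + 625 = 1956
1956 = (5,4,6,3)_7 → 5⁴ + 4⁴ + 6⁴ + 3⁴ = 625 + 256 + 1296 + 81 = 2258
2258 = (6,4,0,4)_7 → 6⁴ + 4⁴ + 0⁴ + 4⁴ = 1296 + 256 + 0 + 256 = 1808
1808 = (5,1,6,2)_7 → 5⁴ + 1⁴ + 6⁴ + 2⁴ = 625 + 1 + 1296 + 16 = 1938
1938 = (5,4,3,6)_7 → 5⁴ + 4⁴ + 3⁴ + 6⁴ = 625 + 256 + 81 + 1296 = 2258  — 2258 already appeared earlier.

2258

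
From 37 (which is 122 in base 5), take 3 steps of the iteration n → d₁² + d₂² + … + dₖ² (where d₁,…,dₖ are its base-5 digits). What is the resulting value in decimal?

37 = (1,2,2)_5 → 1² + 2² + 2² = 9
9 = (1,4)_5 → 1² + 4² = 17
17 = (3,2)_5 → 3² + 2² = 13

13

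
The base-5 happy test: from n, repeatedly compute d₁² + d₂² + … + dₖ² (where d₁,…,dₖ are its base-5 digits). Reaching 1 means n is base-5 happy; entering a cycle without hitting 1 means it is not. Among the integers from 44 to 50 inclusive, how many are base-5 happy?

1

44: 44 → 26 → 2 → 4 → 16 → 10 → 4  — not base-5 happy
45: 45 → 17 → 13 → 13  — not base-5 happy
46: 46 → 18 → 18  — not base-5 happy
47: 47 → 21 → 17 → 13 → 13  — not base-5 happy
48: 48 → 26 → 2 → 4 → 16 → 10 → 4  — not base-5 happy
49: 49 → 33 → 11 → 5 → 1  — base-5 happy
50: 50 → 4 → 16 → 10 → 4  — not base-5 happy
base-5 happy: 49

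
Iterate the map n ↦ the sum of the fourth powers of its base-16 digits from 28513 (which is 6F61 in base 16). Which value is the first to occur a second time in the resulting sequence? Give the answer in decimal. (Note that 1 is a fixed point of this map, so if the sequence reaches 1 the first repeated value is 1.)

28513 = (6,15,6,1)_16 → 6⁴ + 15⁴ + 6⁴ + 1⁴ = 53218
53218 = (12,15,14,2)_16 → 12⁴ + 15⁴ + 14⁴ + 2⁴ = 109793
109793 = (1,10,12,14,1)_16 → 1⁴ + 10⁴ + 12⁴ + 14⁴ + 1⁴ = 69154
69154 = (1,0,14,2,2)_16 → 1⁴ + 0⁴ + 14⁴ + 2⁴ + 2⁴ = 38449
38449 = (9,6,3,1)_16 → 9⁴ + 6⁴ + 3⁴ + 1⁴ = 7939
7939 = (1,15,0,3)_16 → 1⁴ + 15⁴ + 0⁴ + 3⁴ = 50707
50707 = (12,6,1,3)_16 → 12⁴ + 6⁴ + 1⁴ + 3⁴ = 22114
22114 = (5,6,6,2)_16 → 5⁴ + 6⁴ + 6⁴ + 2⁴ = 3233
3233 = (12,10,1)_16 → 12⁴ + 10⁴ + 1⁴ = 30737
30737 = (7,8,1,1)_16 → 7⁴ + 8⁴ + 1⁴ + 1⁴ = 6499
6499 = (1,9,6,3)_16 → 1⁴ + 9⁴ + 6⁴ + 3⁴ = 7939  — 7939 already appeared earlier.

7939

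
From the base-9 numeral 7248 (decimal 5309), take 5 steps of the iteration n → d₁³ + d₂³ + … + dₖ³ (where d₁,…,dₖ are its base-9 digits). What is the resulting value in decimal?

27

5309 = (7,2,4,8)_9 → 7³ + 2³ + 4³ + 8³ = 343 + 8 + 64 + 512 = 927
927 = (1,2,4,0)_9 → 1³ + 2³ + 4³ + 0³ = 1 + 8 + 64 + 0 = 73
73 = (8,1)_9 → 8³ + 1³ = 512 + 1 = 513
513 = (6,3,0)_9 → 6³ + 3³ + 0³ = 216 + 27 + 0 = 243
243 = (3,0,0)_9 → 3³ + 0³ + 0³ = 27 + 0 + 0 = 27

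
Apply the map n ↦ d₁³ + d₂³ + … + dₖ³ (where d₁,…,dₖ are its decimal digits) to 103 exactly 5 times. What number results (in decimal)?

103 → 1³ + 0³ + 3³ = 1 + 0 + 27 = 28
28 → 2³ + 8³ = 8 + 512 = 520
520 → 5³ + 2³ + 0³ = 125 + 8 + 0 = 133
133 → 1³ + 3³ + 3³ = 1 + 27 + 27 = 55
55 → 5³ + 5³ = 125 + 125 = 250

250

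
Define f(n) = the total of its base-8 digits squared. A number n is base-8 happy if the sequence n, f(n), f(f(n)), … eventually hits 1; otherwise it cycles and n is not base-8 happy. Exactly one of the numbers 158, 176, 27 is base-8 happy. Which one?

27

158: 158 → 49 → 37 → 41 → 26 → 13 → 26  — repeats 26 (not base-8 happy)
176: 176 → 40 → 25 → 10 → 5 → 25  — repeats 25 (not base-8 happy)
27: 27 → 18 → 8 → 1  — reaches 1 (base-8 happy)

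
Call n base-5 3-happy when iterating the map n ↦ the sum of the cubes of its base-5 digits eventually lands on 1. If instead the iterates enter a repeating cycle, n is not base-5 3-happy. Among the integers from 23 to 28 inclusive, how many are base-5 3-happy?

1

23: 23 → 91 → 55 → 9 → 65 → 35 → 9  (repeats 9)
24: 24 → 128 → 28 → 28  (repeats 28)
25: 25 → 1  (reaches 1)
26: 26 → 2 → 8 → 28 → 28  (repeats 28)
27: 27 → 9 → 65 → 35 → 9  (repeats 9)
28: 28 → 28  (repeats 28)
base-5 3-happy: 25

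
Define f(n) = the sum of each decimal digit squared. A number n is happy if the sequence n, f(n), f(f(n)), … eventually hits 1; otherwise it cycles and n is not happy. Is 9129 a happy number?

happy

9129 → 9² + 1² + 2² + 9² = 81 + 1 + 4 + 81 = 167
167 → 1² + 6² + 7² = 1 + 36 + 49 = 86
86 → 8² + 6² = 64 + 36 = 100
100 → 1² + 0² + 0² = 1 + 0 + 0 = 1  — reached 1.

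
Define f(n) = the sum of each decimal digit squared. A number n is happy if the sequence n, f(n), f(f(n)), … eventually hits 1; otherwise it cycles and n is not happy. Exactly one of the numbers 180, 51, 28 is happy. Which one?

28

180: 180 → 65 → 61 → 37 → 58 → 89 → 145 → 42 → 20 → 4 → 16 → 37  — repeats 37 (not happy)
51: 51 → 26 → 40 → 16 → 37 → 58 → 89 → 145 → 42 → 20 → 4 → 16  — repeats 16 (not happy)
28: 28 → 68 → 100 → 1  — reaches 1 (happy)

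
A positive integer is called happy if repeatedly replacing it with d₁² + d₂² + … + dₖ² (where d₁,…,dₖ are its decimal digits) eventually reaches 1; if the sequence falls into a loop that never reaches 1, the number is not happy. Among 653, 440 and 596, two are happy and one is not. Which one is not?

596

653: 653 → 70 → 49 → 97 → 130 → 10 → 1  — reaches 1 (happy)
440: 440 → 32 → 13 → 10 → 1  — reaches 1 (happy)
596: 596 → 142 → 21 → 5 → 25 → 29 → 85 → 89 → 145 → 42 → 20 → 4 → 16 → 37 → 58 → 89  — repeats 89 (not happy)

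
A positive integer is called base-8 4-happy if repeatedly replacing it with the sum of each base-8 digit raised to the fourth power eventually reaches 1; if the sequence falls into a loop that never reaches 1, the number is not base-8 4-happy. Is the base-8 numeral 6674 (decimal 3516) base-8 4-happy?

not base-8 4-happy

3516 = (6,6,7,4)_8 → 6⁴ + 6⁴ + 7⁴ + 4⁴ = 5249
5249 = (1,2,2,0,1)_8 → 1⁴ + 2⁴ + 2⁴ + 0⁴ + 1⁴ = 34
34 = (4,2)_8 → 4⁴ + 2⁴ = 272
272 = (4,2,0)_8 → 4⁴ + 2⁴ + 0⁴ = 272  — 272 already seen; the sequence cycles without reaching 1.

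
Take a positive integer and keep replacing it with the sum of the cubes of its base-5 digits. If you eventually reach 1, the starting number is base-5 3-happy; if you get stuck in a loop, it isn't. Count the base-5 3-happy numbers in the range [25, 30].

1

25: 25 → 1  (reaches 1)
26: 26 → 2 → 8 → 28 → 28  (repeats 28)
27: 27 → 9 → 65 → 35 → 9  (repeats 9)
28: 28 → 28  (repeats 28)
29: 29 → 65 → 35 → 9 → 65  (repeats 65)
30: 30 → 2 → 8 → 28 → 28  (repeats 28)
base-5 3-happy: 25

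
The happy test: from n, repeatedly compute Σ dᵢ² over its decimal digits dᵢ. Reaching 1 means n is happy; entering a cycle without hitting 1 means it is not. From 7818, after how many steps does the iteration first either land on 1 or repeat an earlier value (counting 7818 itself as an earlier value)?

14

7818 → 7² + 8² + 1² + 8² = 178
178 → 1² + 7² + 8² = 114
114 → 1² + 1² + 4² = 18
18 → 1² + 8² = 65
65 → 6² + 5² = 61
61 → 6² + 1² = 37
37 → 3² + 7² = 58
58 → 5² + 8² = 89
89 → 8² + 9² = 145
145 → 1² + 4² + 5² = 42
42 → 4² + 2² = 20
20 → 2² + 0² = 4
4 → 4² = 16
16 → 1² + 6² = 37  — 37 repeats.
That took 14 steps.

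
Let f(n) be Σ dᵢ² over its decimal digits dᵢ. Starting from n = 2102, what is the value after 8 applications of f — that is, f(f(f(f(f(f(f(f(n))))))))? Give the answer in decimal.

2102 → 2² + 1² + 0² + 2² = 4 + 1 + 0 + 4 = 9
9 → 9² = 81
81 → 8² + 1² = 64 + 1 = 65
65 → 6² + 5² = 36 + 25 = 61
61 → 6² + 1² = 36 + 1 = 37
37 → 3² + 7² = 9 + 49 = 58
58 → 5² + 8² = 25 + 64 = 89
89 → 8² + 9² = 64 + 81 = 145

145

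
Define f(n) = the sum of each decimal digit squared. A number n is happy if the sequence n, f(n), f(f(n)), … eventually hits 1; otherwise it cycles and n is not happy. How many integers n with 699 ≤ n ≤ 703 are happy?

1

699: 699 → 198 → 146 → 53 → 34 → 25 → 29 → 85 → 89 → 145 → 42 → 20 → 4 → 16 → 37 → 58 → 89  — not happy
700: 700 → 49 → 97 → 130 → 10 → 1  — happy
701: 701 → 50 → 25 → 29 → 85 → 89 → 145 → 42 → 20 → 4 → 16 → 37 → 58 → 89  — not happy
702: 702 → 53 → 34 → 25 → 29 → 85 → 89 → 145 → 42 → 20 → 4 → 16 → 37 → 58 → 89  — not happy
703: 703 → 58 → 89 → 145 → 42 → 20 → 4 → 16 → 37 → 58  — not happy
happy: 700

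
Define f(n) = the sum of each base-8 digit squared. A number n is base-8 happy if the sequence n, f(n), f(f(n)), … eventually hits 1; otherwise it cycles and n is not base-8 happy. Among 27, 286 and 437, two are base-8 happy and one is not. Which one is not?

27: 27 → 18 → 8 → 1  — reaches 1 (base-8 happy)
286: 286 → 61 → 74 → 6 → 36 → 32 → 16 → 4 → 16  — repeats 16 (not base-8 happy)
437: 437 → 97 → 18 → 8 → 1  — reaches 1 (base-8 happy)

286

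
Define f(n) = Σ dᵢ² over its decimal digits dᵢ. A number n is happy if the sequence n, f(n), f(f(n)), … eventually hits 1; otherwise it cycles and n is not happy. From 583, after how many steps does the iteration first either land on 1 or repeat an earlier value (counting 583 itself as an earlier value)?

10

583 → 5² + 8² + 3² = 98
98 → 9² + 8² = 145
145 → 1² + 4² + 5² = 42
42 → 4² + 2² = 20
20 → 2² + 0² = 4
4 → 4² = 16
16 → 1² + 6² = 37
37 → 3² + 7² = 58
58 → 5² + 8² = 89
89 → 8² + 9² = 145  — 145 repeats.
That took 10 steps.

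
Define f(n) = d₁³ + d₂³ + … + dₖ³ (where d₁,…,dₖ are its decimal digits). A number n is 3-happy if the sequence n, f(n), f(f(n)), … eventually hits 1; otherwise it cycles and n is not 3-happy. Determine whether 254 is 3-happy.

254 → 197
197 → 1073
1073 → 371
371 → 371  — 371 already seen; the sequence cycles without reaching 1.

not 3-happy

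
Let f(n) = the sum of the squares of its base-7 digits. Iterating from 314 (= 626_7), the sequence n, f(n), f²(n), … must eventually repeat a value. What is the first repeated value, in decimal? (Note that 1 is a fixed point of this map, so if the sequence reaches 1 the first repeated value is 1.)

10

314 = (6,2,6)_7 → 6² + 2² + 6² = 36 + 4 + 36 = 76
76 = (1,3,6)_7 → 1² + 3² + 6² = 1 + 9 + 36 = 46
46 = (6,4)_7 → 6² + 4² = 36 + 16 = 52
52 = (1,0,3)_7 → 1² + 0² + 3² = 1 + 0 + 9 = 10
10 = (1,3)_7 → 1² + 3² = 1 + 9 = 10  — 10 already appeared earlier.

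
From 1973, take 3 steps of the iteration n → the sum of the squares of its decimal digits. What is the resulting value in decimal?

1973 → 1² + 9² + 7² + 3² = 1 + 81 + 49 + 9 = 140
140 → 1² + 4² + 0² = 1 + 16 + 0 = 17
17 → 1² + 7² = 1 + 49 = 50

50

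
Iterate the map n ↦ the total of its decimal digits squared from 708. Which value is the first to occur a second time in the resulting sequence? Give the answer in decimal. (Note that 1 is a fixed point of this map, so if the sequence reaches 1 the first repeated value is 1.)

4

708 → 7² + 0² + 8² = 113
113 → 1² + 1² + 3² = 11
11 → 1² + 1² = 2
2 → 2² = 4
4 → 4² = 16
16 → 1² + 6² = 37
37 → 3² + 7² = 58
58 → 5² + 8² = 89
89 → 8² + 9² = 145
145 → 1² + 4² + 5² = 42
42 → 4² + 2² = 20
20 → 2² + 0² = 4  — 4 already appeared earlier.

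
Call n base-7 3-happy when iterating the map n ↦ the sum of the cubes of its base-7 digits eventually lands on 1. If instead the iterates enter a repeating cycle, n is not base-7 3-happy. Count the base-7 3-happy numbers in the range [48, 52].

1

48: 48 → 432 → 252 → 126 → 72 → 36 → 126  (repeats 126)
49: 49 → 1  (reaches 1)
50: 50 → 2 → 8 → 2  (repeats 2)
51: 51 → 9 → 9  (repeats 9)
52: 52 → 28 → 64 → 10 → 28  (repeats 28)
base-7 3-happy: 49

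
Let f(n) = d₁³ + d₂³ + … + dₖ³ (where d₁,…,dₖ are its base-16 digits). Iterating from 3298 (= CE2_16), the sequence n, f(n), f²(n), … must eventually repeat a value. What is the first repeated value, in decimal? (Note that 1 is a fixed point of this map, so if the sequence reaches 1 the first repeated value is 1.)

1

3298 = (12,14,2)_16 → 12³ + 14³ + 2³ = 1728 + 2744 + 8 = 4480
4480 = (1,1,8,0)_16 → 1³ + 1³ + 8³ + 0³ = 1 + 1 + 512 + 0 = 514
514 = (2,0,2)_16 → 2³ + 0³ + 2³ = 8 + 0 + 8 = 16
16 = (1,0)_16 → 1³ + 0³ = 1 + 0 = 1  — reached the fixed point 1.
1 → 1, so 1 is the first repeated value.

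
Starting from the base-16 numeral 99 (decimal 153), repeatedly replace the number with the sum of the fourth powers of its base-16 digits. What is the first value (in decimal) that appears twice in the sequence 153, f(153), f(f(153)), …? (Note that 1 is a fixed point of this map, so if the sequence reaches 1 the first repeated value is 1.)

153 = (9,9)_16 → 13122
13122 = (3,3,4,2)_16 → 434
434 = (1,11,2)_16 → 14658
14658 = (3,9,4,2)_16 → 6914
6914 = (1,11,0,2)_16 → 14658  — 14658 already appeared earlier.

14658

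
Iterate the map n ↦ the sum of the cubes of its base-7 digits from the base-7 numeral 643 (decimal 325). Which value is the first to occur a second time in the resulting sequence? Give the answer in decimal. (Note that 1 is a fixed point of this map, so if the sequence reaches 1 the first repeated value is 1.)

325 = (6,4,3)_7 → 307
307 = (6,1,6)_7 → 433
433 = (1,1,5,6)_7 → 343
343 = (1,0,0,0)_7 → 1  — reached the fixed point 1.
1 → 1, so 1 is the first repeated value.

1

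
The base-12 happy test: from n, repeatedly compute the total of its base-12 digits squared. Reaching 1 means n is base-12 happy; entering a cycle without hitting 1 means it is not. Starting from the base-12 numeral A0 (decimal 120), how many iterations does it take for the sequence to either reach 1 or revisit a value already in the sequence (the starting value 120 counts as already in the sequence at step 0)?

3

120 = (10,0)_12 → 10² + 0² = 100
100 = (8,4)_12 → 8² + 4² = 80
80 = (6,8)_12 → 6² + 8² = 100  — 100 repeats.
That took 3 steps.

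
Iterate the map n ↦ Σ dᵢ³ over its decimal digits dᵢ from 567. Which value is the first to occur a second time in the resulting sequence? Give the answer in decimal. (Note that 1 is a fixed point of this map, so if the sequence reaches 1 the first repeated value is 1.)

567 → 5³ + 6³ + 7³ = 684
684 → 6³ + 8³ + 4³ = 792
792 → 7³ + 9³ + 2³ = 1080
1080 → 1³ + 0³ + 8³ + 0³ = 513
513 → 5³ + 1³ + 3³ = 153
153 → 1³ + 5³ + 3³ = 153  — 153 already appeared earlier.

153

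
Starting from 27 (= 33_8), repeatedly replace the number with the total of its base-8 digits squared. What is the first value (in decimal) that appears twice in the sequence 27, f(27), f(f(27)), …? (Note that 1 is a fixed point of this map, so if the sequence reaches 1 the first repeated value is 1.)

1

27 = (3,3)_8 → 3² + 3² = 9 + 9 = 18
18 = (2,2)_8 → 2² + 2² = 4 + 4 = 8
8 = (1,0)_8 → 1² + 0² = 1 + 0 = 1  — reached the fixed point 1.
1 → 1, so 1 is the first repeated value.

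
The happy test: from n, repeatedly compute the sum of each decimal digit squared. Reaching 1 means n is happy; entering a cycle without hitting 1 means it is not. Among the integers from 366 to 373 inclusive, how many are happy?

2

366: 366 → 81 → 65 → 61 → 37 → 58 → 89 → 145 → 42 → 20 → 4 → 16 → 37  — not happy
367: 367 → 94 → 97 → 130 → 10 → 1  — happy
368: 368 → 109 → 82 → 68 → 100 → 1  — happy
369: 369 → 126 → 41 → 17 → 50 → 25 → 29 → 85 → 89 → 145 → 42 → 20 → 4 → 16 → 37 → 58 → 89  — not happy
370: 370 → 58 → 89 → 145 → 42 → 20 → 4 → 16 → 37 → 58  — not happy
371: 371 → 59 → 106 → 37 → 58 → 89 → 145 → 42 → 20 → 4 → 16 → 37  — not happy
372: 372 → 62 → 40 → 16 → 37 → 58 → 89 → 145 → 42 → 20 → 4 → 16  — not happy
373: 373 → 67 → 85 → 89 → 145 → 42 → 20 → 4 → 16 → 37 → 58 → 89  — not happy
happy: 367, 368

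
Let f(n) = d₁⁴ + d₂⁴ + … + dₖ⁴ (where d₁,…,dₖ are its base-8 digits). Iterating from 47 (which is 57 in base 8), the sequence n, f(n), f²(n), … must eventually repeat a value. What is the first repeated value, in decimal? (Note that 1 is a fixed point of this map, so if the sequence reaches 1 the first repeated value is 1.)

272

47 = (5,7)_8 → 5⁴ + 7⁴ = 3026
3026 = (5,7,2,2)_8 → 5⁴ + 7⁴ + 2⁴ + 2⁴ = 3058
3058 = (5,7,6,2)_8 → 5⁴ + 7⁴ + 6⁴ + 2⁴ = 4338
4338 = (1,0,3,6,2)_8 → 1⁴ + 0⁴ + 3⁴ + 6⁴ + 2⁴ = 1394
1394 = (2,5,6,2)_8 → 2⁴ + 5⁴ + 6⁴ + 2⁴ = 1953
1953 = (3,6,4,1)_8 → 3⁴ + 6⁴ + 4⁴ + 1⁴ = 1634
1634 = (3,1,4,2)_8 → 3⁴ + 1⁴ + 4⁴ + 2⁴ = 354
354 = (5,4,2)_8 → 5⁴ + 4⁴ + 2⁴ = 897
897 = (1,6,0,1)_8 → 1⁴ + 6⁴ + 0⁴ + 1⁴ = 1298
1298 = (2,4,2,2)_8 → 2⁴ + 4⁴ + 2⁴ + 2⁴ = 304
304 = (4,6,0)_8 → 4⁴ + 6⁴ + 0⁴ = 1552
1552 = (3,0,2,0)_8 → 3⁴ + 0⁴ + 2⁴ + 0⁴ = 97
97 = (1,4,1)_8 → 1⁴ + 4⁴ + 1⁴ = 258
258 = (4,0,2)_8 → 4⁴ + 0⁴ + 2⁴ = 272
272 = (4,2,0)_8 → 4⁴ + 2⁴ + 0⁴ = 272  — 272 already appeared earlier.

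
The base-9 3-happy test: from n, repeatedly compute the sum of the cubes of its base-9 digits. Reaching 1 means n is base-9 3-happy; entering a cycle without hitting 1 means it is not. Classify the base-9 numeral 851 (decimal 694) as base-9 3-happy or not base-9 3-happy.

694 = (8,5,1)_9 → 8³ + 5³ + 1³ = 638
638 = (7,7,8)_9 → 7³ + 7³ + 8³ = 1198
1198 = (1,5,7,1)_9 → 1³ + 5³ + 7³ + 1³ = 470
470 = (5,7,2)_9 → 5³ + 7³ + 2³ = 476
476 = (5,7,8)_9 → 5³ + 7³ + 8³ = 980
980 = (1,3,0,8)_9 → 1³ + 3³ + 0³ + 8³ = 540
540 = (6,6,0)_9 → 6³ + 6³ + 0³ = 432
432 = (5,3,0)_9 → 5³ + 3³ + 0³ = 152
152 = (1,7,8)_9 → 1³ + 7³ + 8³ = 856
856 = (1,1,5,1)_9 → 1³ + 1³ + 5³ + 1³ = 128
128 = (1,5,2)_9 → 1³ + 5³ + 2³ = 134
134 = (1,5,8)_9 → 1³ + 5³ + 8³ = 638  — 638 already seen; the sequence cycles without reaching 1.

not base-9 3-happy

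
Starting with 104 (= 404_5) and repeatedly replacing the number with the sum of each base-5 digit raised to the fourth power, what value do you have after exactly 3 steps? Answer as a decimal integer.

114

104 = (4,0,4)_5 → 4⁴ + 0⁴ + 4⁴ = 256 + 0 + 256 = 512
512 = (4,0,2,2)_5 → 4⁴ + 0⁴ + 2⁴ + 2⁴ = 256 + 0 + 16 + 16 = 288
288 = (2,1,2,3)_5 → 2⁴ + 1⁴ + 2⁴ + 3⁴ = 16 + 1 + 16 + 81 = 114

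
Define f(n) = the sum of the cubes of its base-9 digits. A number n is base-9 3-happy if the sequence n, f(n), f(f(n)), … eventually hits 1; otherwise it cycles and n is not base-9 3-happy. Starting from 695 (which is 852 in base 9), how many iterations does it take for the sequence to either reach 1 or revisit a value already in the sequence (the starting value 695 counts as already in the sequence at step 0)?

695 = (8,5,2)_9 → 8³ + 5³ + 2³ = 645
645 = (7,8,6)_9 → 7³ + 8³ + 6³ = 1071
1071 = (1,4,2,0)_9 → 1³ + 4³ + 2³ + 0³ = 73
73 = (8,1)_9 → 8³ + 1³ = 513
513 = (6,3,0)_9 → 6³ + 3³ + 0³ = 243
243 = (3,0,0)_9 → 3³ + 0³ + 0³ = 27
27 = (3,0)_9 → 3³ + 0³ = 27  — 27 repeats.
That took 7 steps.

7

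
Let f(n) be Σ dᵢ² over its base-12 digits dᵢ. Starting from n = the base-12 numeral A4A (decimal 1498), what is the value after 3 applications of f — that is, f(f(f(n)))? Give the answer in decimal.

1498 = (10,4,10)_12 → 10² + 4² + 10² = 216
216 = (1,6,0)_12 → 1² + 6² + 0² = 37
37 = (3,1)_12 → 3² + 1² = 10

10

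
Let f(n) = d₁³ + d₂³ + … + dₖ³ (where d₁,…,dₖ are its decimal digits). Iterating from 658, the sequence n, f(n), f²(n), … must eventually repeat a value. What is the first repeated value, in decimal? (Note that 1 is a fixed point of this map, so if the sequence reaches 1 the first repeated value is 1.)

370

658 → 6³ + 5³ + 8³ = 216 + 125 + 512 = 853
853 → 8³ + 5³ + 3³ = 512 + 125 + 27 = 664
664 → 6³ + 6³ + 4³ = 216 + 216 + 64 = 496
496 → 4³ + 9³ + 6³ = 64 + 729 + 216 = 1009
1009 → 1³ + 0³ + 0³ + 9³ = 1 + 0 + 0 + 729 = 730
730 → 7³ + 3³ + 0³ = 343 + 27 + 0 = 370
370 → 3³ + 7³ + 0³ = 27 + 343 + 0 = 370  — 370 already appeared earlier.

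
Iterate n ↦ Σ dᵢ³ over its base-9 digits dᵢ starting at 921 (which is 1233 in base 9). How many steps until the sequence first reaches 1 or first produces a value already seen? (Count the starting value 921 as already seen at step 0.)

921 = (1,2,3,3)_9 → 1³ + 2³ + 3³ + 3³ = 1 + 8 + 27 + 27 = 63
63 = (7,0)_9 → 7³ + 0³ = 343 + 0 = 343
343 = (4,2,1)_9 → 4³ + 2³ + 1³ = 64 + 8 + 1 = 73
73 = (8,1)_9 → 8³ + 1³ = 512 + 1 = 513
513 = (6,3,0)_9 → 6³ + 3³ + 0³ = 216 + 27 + 0 = 243
243 = (3,0,0)_9 → 3³ + 0³ + 0³ = 27 + 0 + 0 = 27
27 = (3,0)_9 → 3³ + 0³ = 27 + 0 = 27  — 27 repeats.
That took 7 steps.

7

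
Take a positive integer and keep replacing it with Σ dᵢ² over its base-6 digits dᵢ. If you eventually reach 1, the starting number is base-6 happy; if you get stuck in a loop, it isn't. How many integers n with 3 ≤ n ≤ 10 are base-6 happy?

1

3: 3 → 9 → 10 → 17 → 29 → 41 → 26 → 20 → 13 → 5 → 25 → 17  — not base-6 happy
4: 4 → 16 → 20 → 13 → 5 → 25 → 17 → 29 → 41 → 26 → 20  — not base-6 happy
5: 5 → 25 → 17 → 29 → 41 → 26 → 20 → 13 → 5  — not base-6 happy
6: 6 → 1  — base-6 happy
7: 7 → 2 → 4 → 16 → 20 → 13 → 5 → 25 → 17 → 29 → 41 → 26 → 20  — not base-6 happy
8: 8 → 5 → 25 → 17 → 29 → 41 → 26 → 20 → 13 → 5  — not base-6 happy
9: 9 → 10 → 17 → 29 → 41 → 26 → 20 → 13 → 5 → 25 → 17  — not base-6 happy
10: 10 → 17 → 29 → 41 → 26 → 20 → 13 → 5 → 25 → 17  — not base-6 happy
base-6 happy: 6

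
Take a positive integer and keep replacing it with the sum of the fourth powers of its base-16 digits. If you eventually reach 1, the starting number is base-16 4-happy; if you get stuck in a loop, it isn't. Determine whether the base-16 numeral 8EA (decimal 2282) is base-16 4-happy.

not base-16 4-happy

2282 = (8,14,10)_16 → 8⁴ + 14⁴ + 10⁴ = 4096 + 38416 + 10000 = 52512
52512 = (12,13,2,0)_16 → 12⁴ + 13⁴ + 2⁴ + 0⁴ = 20736 + 28561 + 16 + 0 = 49313
49313 = (12,0,10,1)_16 → 12⁴ + 0⁴ + 10⁴ + 1⁴ = 20736 + 0 + 10000 + 1 = 30737
30737 = (7,8,1,1)_16 → 7⁴ + 8⁴ + 1⁴ + 1⁴ = 2401 + 4096 + 1 + 1 = 6499
6499 = (1,9,6,3)_16 → 1⁴ + 9⁴ + 6⁴ + 3⁴ = 1 + 6561 + 1296 + 81 = 7939
7939 = (1,15,0,3)_16 → 1⁴ + 15⁴ + 0⁴ + 3⁴ = 1 + 50625 + 0 + 81 = 50707
50707 = (12,6,1,3)_16 → 12⁴ + 6⁴ + 1⁴ + 3⁴ = 20736 + 1296 + 1 + 81 = 22114
22114 = (5,6,6,2)_16 → 5⁴ + 6⁴ + 6⁴ + 2⁴ = 625 + 1296 + 1296 + 16 = 3233
3233 = (12,10,1)_16 → 12⁴ + 10⁴ + 1⁴ = 20736 + 10000 + 1 = 30737  — 30737 already seen; the sequence cycles without reaching 1.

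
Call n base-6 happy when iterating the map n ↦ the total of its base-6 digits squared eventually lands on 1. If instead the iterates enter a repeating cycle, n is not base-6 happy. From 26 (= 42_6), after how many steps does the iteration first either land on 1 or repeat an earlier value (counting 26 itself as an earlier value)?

26 = (4,2)_6 → 4² + 2² = 16 + 4 = 20
20 = (3,2)_6 → 3² + 2² = 9 + 4 = 13
13 = (2,1)_6 → 2² + 1² = 4 + 1 = 5
5 = (5)_6 → 5² = 25
25 = (4,1)_6 → 4² + 1² = 16 + 1 = 17
17 = (2,5)_6 → 2² + 5² = 4 + 25 = 29
29 = (4,5)_6 → 4² + 5² = 16 + 25 = 41
41 = (1,0,5)_6 → 1² + 0² + 5² = 1 + 0 + 25 = 26  — 26 repeats.
That took 8 steps.

8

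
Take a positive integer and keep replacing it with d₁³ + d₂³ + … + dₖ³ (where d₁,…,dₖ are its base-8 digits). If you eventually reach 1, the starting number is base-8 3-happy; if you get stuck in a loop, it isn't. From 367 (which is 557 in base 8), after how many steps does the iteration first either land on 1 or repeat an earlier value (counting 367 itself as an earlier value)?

11

367 = (5,5,7)_8 → 5³ + 5³ + 7³ = 125 + 125 + 343 = 593
593 = (1,1,2,1)_8 → 1³ + 1³ + 2³ + 1³ = 1 + 1 + 8 + 1 = 11
11 = (1,3)_8 → 1³ + 3³ = 1 + 27 = 28
28 = (3,4)_8 → 3³ + 4³ = 27 + 64 = 91
91 = (1,3,3)_8 → 1³ + 3³ + 3³ = 1 + 27 + 27 = 55
55 = (6,7)_8 → 6³ + 7³ = 216 + 343 = 559
559 = (1,0,5,7)_8 → 1³ + 0³ + 5³ + 7³ = 1 + 0 + 125 + 343 = 469
469 = (7,2,5)_8 → 7³ + 2³ + 5³ = 343 + 8 + 125 = 476
476 = (7,3,4)_8 → 7³ + 3³ + 4³ = 343 + 27 + 64 = 434
434 = (6,6,2)_8 → 6³ + 6³ + 2³ = 216 + 216 + 8 = 440
440 = (6,7,0)_8 → 6³ + 7³ + 0³ = 216 + 343 + 0 = 559  — 559 repeats.
That took 11 steps.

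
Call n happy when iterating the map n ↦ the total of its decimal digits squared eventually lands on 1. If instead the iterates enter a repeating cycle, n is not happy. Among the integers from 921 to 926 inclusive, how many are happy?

921: 921 → 86 → 100 → 1  (reaches 1)
922: 922 → 89 → 145 → 42 → 20 → 4 → 16 → 37 → 58 → 89  (repeats 89)
923: 923 → 94 → 97 → 130 → 10 → 1  (reaches 1)
924: 924 → 101 → 2 → 4 → 16 → 37 → 58 → 89 → 145 → 42 → 20 → 4  (repeats 4)
925: 925 → 110 → 2 → 4 → 16 → 37 → 58 → 89 → 145 → 42 → 20 → 4  (repeats 4)
926: 926 → 121 → 6 → 36 → 45 → 41 → 17 → 50 → 25 → 29 → 85 → 89 → 145 → 42 → 20 → 4 → 16 → 37 → 58 → 89  (repeats 89)
happy: 921, 923

2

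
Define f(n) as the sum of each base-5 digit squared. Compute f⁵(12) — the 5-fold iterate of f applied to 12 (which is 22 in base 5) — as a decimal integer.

12 = (2,2)_5 → 2² + 2² = 8
8 = (1,3)_5 → 1² + 3² = 10
10 = (2,0)_5 → 2² + 0² = 4
4 = (4)_5 → 4² = 16
16 = (3,1)_5 → 3² + 1² = 10

10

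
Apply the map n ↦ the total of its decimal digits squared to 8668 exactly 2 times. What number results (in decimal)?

4

8668 → 8² + 6² + 6² + 8² = 64 + 36 + 36 + 64 = 200
200 → 2² + 0² + 0² = 4 + 0 + 0 = 4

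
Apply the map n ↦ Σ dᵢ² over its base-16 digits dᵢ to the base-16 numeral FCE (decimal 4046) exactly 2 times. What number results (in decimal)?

4046 = (15,12,14)_16 → 15² + 12² + 14² = 225 + 144 + 196 = 565
565 = (2,3,5)_16 → 2² + 3² + 5² = 4 + 9 + 25 = 38

38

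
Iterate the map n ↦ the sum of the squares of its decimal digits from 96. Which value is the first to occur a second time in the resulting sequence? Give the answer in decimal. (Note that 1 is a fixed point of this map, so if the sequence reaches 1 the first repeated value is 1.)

16

96 → 9² + 6² = 81 + 36 = 117
117 → 1² + 1² + 7² = 1 + 1 + 49 = 51
51 → 5² + 1² = 25 + 1 = 26
26 → 2² + 6² = 4 + 36 = 40
40 → 4² + 0² = 16 + 0 = 16
16 → 1² + 6² = 1 + 36 = 37
37 → 3² + 7² = 9 + 49 = 58
58 → 5² + 8² = 25 + 64 = 89
89 → 8² + 9² = 64 + 81 = 145
145 → 1² + 4² + 5² = 1 + 16 + 25 = 42
42 → 4² + 2² = 16 + 4 = 20
20 → 2² + 0² = 4 + 0 = 4
4 → 4² = 16  — 16 already appeared earlier.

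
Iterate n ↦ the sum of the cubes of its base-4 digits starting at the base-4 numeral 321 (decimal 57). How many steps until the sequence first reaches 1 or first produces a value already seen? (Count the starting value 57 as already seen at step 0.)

3

57 = (3,2,1)_4 → 3³ + 2³ + 1³ = 36
36 = (2,1,0)_4 → 2³ + 1³ + 0³ = 9
9 = (2,1)_4 → 2³ + 1³ = 9  — 9 repeats.
That took 3 steps.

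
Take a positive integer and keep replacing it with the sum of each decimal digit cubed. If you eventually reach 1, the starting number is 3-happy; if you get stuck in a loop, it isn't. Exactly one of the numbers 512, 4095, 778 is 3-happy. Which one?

512: 512 → 134 → 92 → 737 → 713 → 371 → 371  — repeats 371 (not 3-happy)
4095: 4095 → 918 → 1242 → 81 → 513 → 153 → 153  — repeats 153 (not 3-happy)
778: 778 → 1198 → 1243 → 100 → 1  — reaches 1 (3-happy)

778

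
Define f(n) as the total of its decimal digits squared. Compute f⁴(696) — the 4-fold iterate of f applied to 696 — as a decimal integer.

25

696 → 6² + 9² + 6² = 153
153 → 1² + 5² + 3² = 35
35 → 3² + 5² = 34
34 → 3² + 4² = 25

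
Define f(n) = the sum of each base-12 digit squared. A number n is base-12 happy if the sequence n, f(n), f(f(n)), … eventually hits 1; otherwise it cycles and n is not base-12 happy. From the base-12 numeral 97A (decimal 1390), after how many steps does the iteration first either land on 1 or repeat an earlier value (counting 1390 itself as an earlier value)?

11

1390 = (9,7,10)_12 → 230
230 = (1,7,2)_12 → 54
54 = (4,6)_12 → 52
52 = (4,4)_12 → 32
32 = (2,8)_12 → 68
68 = (5,8)_12 → 89
89 = (7,5)_12 → 74
74 = (6,2)_12 → 40
40 = (3,4)_12 → 25
25 = (2,1)_12 → 5
5 = (5)_12 → 25  — 25 repeats.
That took 11 steps.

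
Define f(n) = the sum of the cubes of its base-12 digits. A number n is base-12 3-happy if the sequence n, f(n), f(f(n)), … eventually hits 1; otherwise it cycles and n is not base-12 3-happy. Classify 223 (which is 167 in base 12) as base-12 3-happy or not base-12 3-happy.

not base-12 3-happy

223 = (1,6,7)_12 → 1³ + 6³ + 7³ = 560
560 = (3,10,8)_12 → 3³ + 10³ + 8³ = 1539
1539 = (10,8,3)_12 → 10³ + 8³ + 3³ = 1539  — 1539 already seen; the sequence cycles without reaching 1.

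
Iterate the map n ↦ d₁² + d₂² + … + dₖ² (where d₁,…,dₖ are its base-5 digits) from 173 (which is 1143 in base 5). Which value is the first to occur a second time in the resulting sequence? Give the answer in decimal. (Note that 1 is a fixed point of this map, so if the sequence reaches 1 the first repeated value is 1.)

173 = (1,1,4,3)_5 → 27
27 = (1,0,2)_5 → 5
5 = (1,0)_5 → 1  — reached the fixed point 1.
1 → 1, so 1 is the first repeated value.

1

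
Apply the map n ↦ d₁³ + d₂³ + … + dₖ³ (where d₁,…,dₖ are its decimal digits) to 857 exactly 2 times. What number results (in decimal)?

857 → 8³ + 5³ + 7³ = 980
980 → 9³ + 8³ + 0³ = 1241

1241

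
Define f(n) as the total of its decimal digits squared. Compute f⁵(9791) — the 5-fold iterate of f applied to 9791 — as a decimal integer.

9791 → 9² + 7² + 9² + 1² = 212
212 → 2² + 1² + 2² = 9
9 → 9² = 81
81 → 8² + 1² = 65
65 → 6² + 5² = 61

61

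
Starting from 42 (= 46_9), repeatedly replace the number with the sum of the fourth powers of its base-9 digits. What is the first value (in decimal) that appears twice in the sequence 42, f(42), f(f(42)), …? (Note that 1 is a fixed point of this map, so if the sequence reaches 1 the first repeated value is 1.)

4098

42 = (4,6)_9 → 4⁴ + 6⁴ = 256 + 1296 = 1552
1552 = (2,1,1,4)_9 → 2⁴ + 1⁴ + 1⁴ + 4⁴ = 16 + 1 + 1 + 256 = 274
274 = (3,3,4)_9 → 3⁴ + 3⁴ + 4⁴ = 81 + 81 + 256 = 418
418 = (5,1,4)_9 → 5⁴ + 1⁴ + 4⁴ = 625 + 1 + 256 = 882
882 = (1,1,8,0)_9 → 1⁴ + 1⁴ + 8⁴ + 0⁴ = 1 + 1 + 4096 + 0 = 4098
4098 = (5,5,5,3)_9 → 5⁴ + 5⁴ + 5⁴ + 3⁴ = 625 + 625 + 625 + 81 = 1956
1956 = (2,6,1,3)_9 → 2⁴ + 6⁴ + 1⁴ + 3⁴ = 16 + 1296 + 1 + 81 = 1394
1394 = (1,8,1,8)_9 → 1⁴ + 8⁴ + 1⁴ + 8⁴ = 1 + 4096 + 1 + 4096 = 8194
8194 = (1,2,2,1,4)_9 → 1⁴ + 2⁴ + 2⁴ + 1⁴ + 4⁴ = 1 + 16 + 16 + 1 + 256 = 290
290 = (3,5,2)_9 → 3⁴ + 5⁴ + 2⁴ = 81 + 625 + 16 = 722
722 = (8,8,2)_9 → 8⁴ + 8⁴ + 2⁴ = 4096 + 4096 + 16 = 8208
8208 = (1,2,2,3,0)_9 → 1⁴ + 2⁴ + 2⁴ + 3⁴ + 0⁴ = 1 + 16 + 16 + 81 + 0 = 114
114 = (1,3,6)_9 → 1⁴ + 3⁴ + 6⁴ = 1 + 81 + 1296 = 1378
1378 = (1,8,0,1)_9 → 1⁴ + 8⁴ + 0⁴ + 1⁴ = 1 + 4096 + 0 + 1 = 4098  — 4098 already appeared earlier.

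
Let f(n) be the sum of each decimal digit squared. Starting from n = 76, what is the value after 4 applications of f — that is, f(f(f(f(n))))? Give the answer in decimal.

76 → 85
85 → 89
89 → 145
145 → 42

42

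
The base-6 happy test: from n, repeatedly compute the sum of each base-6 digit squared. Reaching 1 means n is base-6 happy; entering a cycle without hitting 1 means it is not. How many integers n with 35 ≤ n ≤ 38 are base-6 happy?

35: 35 → 50 → 9 → 10 → 17 → 29 → 41 → 26 → 20 → 13 → 5 → 25 → 17  — not base-6 happy
36: 36 → 1  — base-6 happy
37: 37 → 2 → 4 → 16 → 20 → 13 → 5 → 25 → 17 → 29 → 41 → 26 → 20  — not base-6 happy
38: 38 → 5 → 25 → 17 → 29 → 41 → 26 → 20 → 13 → 5  — not base-6 happy
base-6 happy: 36

1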